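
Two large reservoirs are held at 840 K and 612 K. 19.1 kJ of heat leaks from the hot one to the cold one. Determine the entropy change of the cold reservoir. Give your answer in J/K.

ΔS_cold = 31.2 J/K

The cold reservoir gains heat Q, so ΔS_cold = +Q/T_C = 19100/612 = 31.2 J/K.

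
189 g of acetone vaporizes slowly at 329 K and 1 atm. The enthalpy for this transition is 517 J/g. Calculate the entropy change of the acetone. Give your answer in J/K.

ΔS = 297 J/K

Heat absorbed by the substance: Q = mL = 189 × 517 = 97713 J.
At constant T, ΔS = Q_rev/T = 97713 / 329 = 297 J/K.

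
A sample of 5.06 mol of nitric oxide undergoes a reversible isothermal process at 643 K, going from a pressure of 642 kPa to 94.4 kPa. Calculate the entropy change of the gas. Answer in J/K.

For an isothermal ideal gas ΔS_gas = nR ln(P₁/P₂) = 5.06 × 8.314 × ln(642/94.4) = 80.6 J/K.

ΔS_gas = 80.6 J/K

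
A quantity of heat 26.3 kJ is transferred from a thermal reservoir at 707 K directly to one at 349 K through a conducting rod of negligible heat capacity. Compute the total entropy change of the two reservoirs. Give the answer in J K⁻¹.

ΔS_total = 38.2 J/K

ΔS_hot = −Q/T_H = −26300/707 = -37.2 J/K and ΔS_cold = +Q/T_C = 26300/349 = 75.36 J/K.
ΔS_total = -37.2 + 75.36 = 38.2 J/K, positive as the second law requires.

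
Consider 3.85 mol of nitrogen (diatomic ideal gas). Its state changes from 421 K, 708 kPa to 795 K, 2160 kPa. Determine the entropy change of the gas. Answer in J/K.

ΔS = 35.5 J/K

ΔS = nC_p ln(T₂/T₁) − nR ln(P₂/P₁), with C_p = 7R/2 = 29.1 J mol⁻¹ K⁻¹ for a diatomic ideal gas.
ΔS = 3.85 × [29.1 × ln(795/421) − 8.314 × ln(2160/708)] = 35.5 J/K.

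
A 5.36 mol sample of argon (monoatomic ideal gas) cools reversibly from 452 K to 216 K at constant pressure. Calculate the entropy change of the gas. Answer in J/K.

At constant pressure, ΔS = nC_p ln(T₂/T₁) with C_p = 5R/2 = 20.79 J mol⁻¹ K⁻¹.
ΔS = 5.36 × 20.79 × ln(216/452) = -82.3 J/K.

ΔS = -82.3 J/K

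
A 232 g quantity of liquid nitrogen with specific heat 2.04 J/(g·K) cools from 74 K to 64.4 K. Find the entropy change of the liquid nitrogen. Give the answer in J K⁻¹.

ΔS = -65.8 J/K

ΔS = ∫dQ_rev/T = m c ln(T₂/T₁) = 232 × 2.04 × ln(64.4/74) = -65.8 J/K.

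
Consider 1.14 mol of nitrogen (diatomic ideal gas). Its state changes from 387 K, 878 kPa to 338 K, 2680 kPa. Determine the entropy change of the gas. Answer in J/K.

ΔS = nC_p ln(T₂/T₁) − nR ln(P₂/P₁), with C_p = 7R/2 = 29.1 J mol⁻¹ K⁻¹ for a diatomic ideal gas.
ΔS = 1.14 × [29.1 × ln(338/387) − 8.314 × ln(2680/878)] = -15.1 J/K.

ΔS = -15.1 J/K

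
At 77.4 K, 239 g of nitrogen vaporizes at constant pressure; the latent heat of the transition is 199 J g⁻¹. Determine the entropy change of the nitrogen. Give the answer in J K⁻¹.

ΔS = 614 J/K

Heat absorbed by the substance: Q = mL = 239 × 199 = 47561 J.
At constant T, ΔS = Q_rev/T = 47561 / 77.4 = 614 J/K.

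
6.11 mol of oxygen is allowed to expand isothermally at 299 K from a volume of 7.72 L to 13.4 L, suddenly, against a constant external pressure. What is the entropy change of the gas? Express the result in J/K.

Entropy is a state function, so ΔS_gas depends only on the end states.
For an isothermal ideal gas ΔS_gas = nR ln(V₂/V₁) = 6.11 × 8.314 × ln(13.4/7.72) = 28 J/K.

ΔS_gas = 28 J/K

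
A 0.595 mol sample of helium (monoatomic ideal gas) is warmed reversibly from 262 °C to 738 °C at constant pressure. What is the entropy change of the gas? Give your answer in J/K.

In kelvin: T₁ = 535.15 K, T₂ = 1011.15 K. At constant pressure, ΔS = nC_p ln(T₂/T₁) with C_p = 5R/2 = 20.79 J mol⁻¹ K⁻¹.
ΔS = 0.595 × 20.79 × ln(1011.15/535.15) = 7.87 J/K.

ΔS = 7.87 J/K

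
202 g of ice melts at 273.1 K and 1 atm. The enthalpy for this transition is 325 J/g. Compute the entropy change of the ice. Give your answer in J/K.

Heat absorbed by the substance: Q = mL = 202 × 325 = 65650 J.
At constant T, ΔS = Q_rev/T = 65650 / 273.1 = 240 J/K.

ΔS = 240 J/K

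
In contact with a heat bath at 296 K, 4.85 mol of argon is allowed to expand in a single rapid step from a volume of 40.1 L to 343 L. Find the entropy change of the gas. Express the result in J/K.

Entropy is a state function, so ΔS_gas depends only on the end states.
For an isothermal ideal gas ΔS_gas = nR ln(V₂/V₁) = 4.85 × 8.314 × ln(343/40.1) = 86.5 J/K.

ΔS_gas = 86.5 J/K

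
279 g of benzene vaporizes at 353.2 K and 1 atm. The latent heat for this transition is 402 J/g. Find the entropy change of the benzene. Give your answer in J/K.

Heat absorbed by the substance: Q = mL = 279 × 402 = 112158 J.
At constant T, ΔS = Q_rev/T = 112158 / 353.2 = 318 J/K.

ΔS = 318 J/K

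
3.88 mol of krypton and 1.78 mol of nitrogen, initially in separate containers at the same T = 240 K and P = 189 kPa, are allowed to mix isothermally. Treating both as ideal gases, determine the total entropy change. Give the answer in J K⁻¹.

Mole fractions: x_A = 3.88/5.66 = 0.686, x_B = 0.314.
ΔS_mix = −R(n_A ln x_A + n_B ln x_B) = −8.314 × (3.88 ln 0.686 + 1.78 ln 0.314) = 29.3 J/K.

ΔS_mix = 29.3 J/K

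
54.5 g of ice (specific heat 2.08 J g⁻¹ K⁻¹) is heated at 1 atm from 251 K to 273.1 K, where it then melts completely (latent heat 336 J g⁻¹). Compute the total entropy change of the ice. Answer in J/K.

ΔS = 76.6 J/K

Warming step: ΔS₁ = m c ln(T_tr/T_i) = 54.5 × 2.08 × ln(273.1/251) = 9.566 J/K.
Phase change: ΔS₂ = +mL/T_tr = 54.5 × 336 / 273.1 = 67.05 J/K.
ΔS_total = (9.566) + (67.05) = 76.6 J/K.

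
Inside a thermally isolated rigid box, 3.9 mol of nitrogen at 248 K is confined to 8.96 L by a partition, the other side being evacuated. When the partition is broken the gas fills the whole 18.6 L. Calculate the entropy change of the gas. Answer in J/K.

ΔS_gas = 23.7 J/K

No heat is exchanged and no work is done, so the ideal-gas temperature stays constant.
Entropy is a state function; using a reversible isothermal path, ΔS_gas = nR ln(V₂/V₁) = 3.9 × 8.314 × ln(18.6/8.96) = 23.7 J/K.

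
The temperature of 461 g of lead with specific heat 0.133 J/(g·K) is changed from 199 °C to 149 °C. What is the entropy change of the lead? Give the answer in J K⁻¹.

ΔS = -6.86 J/K

In kelvin: T₁ = 472.15 K, T₂ = 422.15 K. ΔS = ∫dQ_rev/T = m c ln(T₂/T₁) = 461 × 0.133 × ln(422.15/472.15) = -6.86 J/K.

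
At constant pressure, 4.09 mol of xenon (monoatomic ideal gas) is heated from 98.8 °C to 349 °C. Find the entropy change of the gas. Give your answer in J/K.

ΔS = 43.7 J/K

In kelvin: T₁ = 371.95 K, T₂ = 622.15 K. At constant pressure, ΔS = nC_p ln(T₂/T₁) with C_p = 5R/2 = 20.79 J mol⁻¹ K⁻¹.
ΔS = 4.09 × 20.79 × ln(622.15/371.95) = 43.7 J/K.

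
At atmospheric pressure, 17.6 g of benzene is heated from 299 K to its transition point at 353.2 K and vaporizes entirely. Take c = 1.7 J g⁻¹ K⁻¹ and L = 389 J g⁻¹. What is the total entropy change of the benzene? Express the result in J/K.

Warming step: ΔS₁ = m c ln(T_tr/T_i) = 17.6 × 1.7 × ln(353.2/299) = 4.984 J/K.
Phase change: ΔS₂ = +mL/T_tr = 17.6 × 389 / 353.2 = 19.38 J/K.
ΔS_total = (4.984) + (19.38) = 24.4 J/K.

ΔS = 24.4 J/K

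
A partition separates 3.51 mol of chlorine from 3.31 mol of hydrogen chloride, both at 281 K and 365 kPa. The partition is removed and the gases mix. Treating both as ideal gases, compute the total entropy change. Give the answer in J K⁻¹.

Mole fractions: x_A = 3.51/6.82 = 0.515, x_B = 0.485.
ΔS_mix = −R(n_A ln x_A + n_B ln x_B) = −8.314 × (3.51 ln 0.515 + 3.31 ln 0.485) = 39.3 J/K.

ΔS_mix = 39.3 J/K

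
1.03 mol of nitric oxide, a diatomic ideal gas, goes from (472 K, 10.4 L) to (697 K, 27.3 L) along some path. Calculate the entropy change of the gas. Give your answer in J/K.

ΔS = 16.6 J/K

Entropy is a state function: ΔS = nC_V ln(T₂/T₁) + nR ln(V₂/V₁), with C_V = 5R/2 = 20.79 J mol⁻¹ K⁻¹ for a diatomic ideal gas.
ΔS = 1.03 × [20.79 × ln(697/472) + 8.314 × ln(27.3/10.4)] = 16.6 J/K.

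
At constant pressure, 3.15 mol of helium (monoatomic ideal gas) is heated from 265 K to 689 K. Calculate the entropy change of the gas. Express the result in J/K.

At constant pressure, ΔS = nC_p ln(T₂/T₁) with C_p = 5R/2 = 20.79 J mol⁻¹ K⁻¹.
ΔS = 3.15 × 20.79 × ln(689/265) = 62.6 J/K.

ΔS = 62.6 J/K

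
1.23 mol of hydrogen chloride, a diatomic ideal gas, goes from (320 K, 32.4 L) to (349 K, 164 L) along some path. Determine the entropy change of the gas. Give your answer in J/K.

ΔS = 18.8 J/K

Entropy is a state function: ΔS = nC_V ln(T₂/T₁) + nR ln(V₂/V₁), with C_V = 5R/2 = 20.79 J mol⁻¹ K⁻¹ for a diatomic ideal gas.
ΔS = 1.23 × [20.79 × ln(349/320) + 8.314 × ln(164/32.4)] = 18.8 J/K.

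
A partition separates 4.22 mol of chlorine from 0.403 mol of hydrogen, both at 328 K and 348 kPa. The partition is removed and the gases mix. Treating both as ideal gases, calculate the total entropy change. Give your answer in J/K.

ΔS_mix = 11.4 J/K

Mole fractions: x_A = 4.22/4.62 = 0.913, x_B = 0.0872.
ΔS_mix = −R(n_A ln x_A + n_B ln x_B) = −8.314 × (4.22 ln 0.913 + 0.403 ln 0.0872) = 11.4 J/K.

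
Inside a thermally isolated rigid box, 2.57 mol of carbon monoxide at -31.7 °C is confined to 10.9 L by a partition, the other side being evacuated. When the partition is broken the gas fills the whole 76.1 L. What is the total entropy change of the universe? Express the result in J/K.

ΔS_universe = 41.5 J/K

No heat is exchanged and no work is done, so the ideal-gas temperature stays constant.
Entropy is a state function; using a reversible isothermal path, ΔS_gas = nR ln(V₂/V₁) = 2.57 × 8.314 × ln(76.1/10.9) = 41.5 J/K.
The insulated surroundings exchange no heat, so ΔS_surr = 0 and ΔS_universe = ΔS_gas.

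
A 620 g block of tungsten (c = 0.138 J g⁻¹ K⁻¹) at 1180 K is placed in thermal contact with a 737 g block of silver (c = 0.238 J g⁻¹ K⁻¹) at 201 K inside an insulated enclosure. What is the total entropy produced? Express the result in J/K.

Energy balance: T_f = (m₁c₁T₁ + m₂c₂T₂)/(m₁c₁ + m₂c₂) = 521.97 K.
ΔS₁ = m₁c₁ ln(T_f/T₁) = 85.56 × ln(521.97/1180) = -69.79 J/K.
ΔS₂ = m₂c₂ ln(T_f/T₂) = 175.406 × ln(521.97/201) = 167.4 J/K.
ΔS_total = -69.79 + 167.4 = 97.6 J/K.

ΔS_total = 97.6 J/K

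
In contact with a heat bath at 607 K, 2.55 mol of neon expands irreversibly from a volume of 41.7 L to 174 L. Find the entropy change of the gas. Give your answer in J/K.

Entropy is a state function, so ΔS_gas depends only on the end states.
For an isothermal ideal gas ΔS_gas = nR ln(V₂/V₁) = 2.55 × 8.314 × ln(174/41.7) = 30.3 J/K.

ΔS_gas = 30.3 J/K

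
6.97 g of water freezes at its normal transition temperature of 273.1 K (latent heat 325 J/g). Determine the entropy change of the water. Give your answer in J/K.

Heat released by the substance: Q = −mL = −6.97 × 325 = −2265.25 J.
At constant T, ΔS = Q_rev/T = −2265.25 / 273.1 = -8.29 J/K.

ΔS = -8.29 J/K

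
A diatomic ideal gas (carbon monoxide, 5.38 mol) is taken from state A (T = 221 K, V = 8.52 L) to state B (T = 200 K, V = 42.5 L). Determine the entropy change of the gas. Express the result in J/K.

ΔS = 60.7 J/K

Entropy is a state function: ΔS = nC_V ln(T₂/T₁) + nR ln(V₂/V₁), with C_V = 5R/2 = 20.79 J mol⁻¹ K⁻¹ for a diatomic ideal gas.
ΔS = 5.38 × [20.79 × ln(200/221) + 8.314 × ln(42.5/8.52)] = 60.7 J/K.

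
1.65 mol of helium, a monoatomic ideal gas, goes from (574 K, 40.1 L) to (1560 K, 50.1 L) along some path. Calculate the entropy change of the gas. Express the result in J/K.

Entropy is a state function: ΔS = nC_V ln(T₂/T₁) + nR ln(V₂/V₁), with C_V = 3R/2 = 12.47 J mol⁻¹ K⁻¹ for a monoatomic ideal gas.
ΔS = 1.65 × [12.47 × ln(1560/574) + 8.314 × ln(50.1/40.1)] = 23.6 J/K.

ΔS = 23.6 J/K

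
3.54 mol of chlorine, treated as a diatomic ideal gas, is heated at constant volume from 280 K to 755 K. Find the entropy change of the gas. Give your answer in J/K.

At constant volume, ΔS = nC_V ln(T₂/T₁) with C_V = 5R/2 = 20.79 J mol⁻¹ K⁻¹.
ΔS = 3.54 × 20.79 × ln(755/280) = 73 J/K.

ΔS = 73 J/K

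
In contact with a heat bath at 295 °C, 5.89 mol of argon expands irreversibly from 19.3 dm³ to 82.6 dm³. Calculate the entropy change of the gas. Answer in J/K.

Entropy is a state function, so ΔS_gas depends only on the end states.
For an isothermal ideal gas ΔS_gas = nR ln(V₂/V₁) = 5.89 × 8.314 × ln(82.6/19.3) = 71.2 J/K.

ΔS_gas = 71.2 J/K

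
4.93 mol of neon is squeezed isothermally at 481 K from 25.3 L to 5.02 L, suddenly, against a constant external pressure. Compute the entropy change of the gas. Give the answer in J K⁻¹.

ΔS_gas = -66.3 J/K

Entropy is a state function, so ΔS_gas depends only on the end states.
For an isothermal ideal gas ΔS_gas = nR ln(V₂/V₁) = 4.93 × 8.314 × ln(5.02/25.3) = -66.3 J/K.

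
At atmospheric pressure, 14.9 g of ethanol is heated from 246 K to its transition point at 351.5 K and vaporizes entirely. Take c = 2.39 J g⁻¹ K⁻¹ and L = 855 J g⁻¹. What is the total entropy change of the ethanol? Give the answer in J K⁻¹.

ΔS = 49 J/K

Warming step: ΔS₁ = m c ln(T_tr/T_i) = 14.9 × 2.39 × ln(351.5/246) = 12.71 J/K.
Phase change: ΔS₂ = +mL/T_tr = 14.9 × 855 / 351.5 = 36.24 J/K.
ΔS_total = (12.71) + (36.24) = 49 J/K.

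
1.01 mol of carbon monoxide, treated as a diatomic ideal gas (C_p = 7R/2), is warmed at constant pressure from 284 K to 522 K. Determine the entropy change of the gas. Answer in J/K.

ΔS = 17.9 J/K

At constant pressure, ΔS = nC_p ln(T₂/T₁) with C_p = 7R/2 = 29.1 J mol⁻¹ K⁻¹.
ΔS = 1.01 × 29.1 × ln(522/284) = 17.9 J/K.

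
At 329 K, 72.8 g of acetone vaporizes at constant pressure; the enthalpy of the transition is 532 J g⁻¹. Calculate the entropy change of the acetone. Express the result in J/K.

ΔS = 118 J/K

Heat absorbed by the substance: Q = mL = 72.8 × 532 = 38729.6 J.
At constant T, ΔS = Q_rev/T = 38729.6 / 329 = 118 J/K.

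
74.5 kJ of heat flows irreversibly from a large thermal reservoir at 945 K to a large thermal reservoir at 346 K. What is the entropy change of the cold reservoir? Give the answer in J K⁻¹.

ΔS_cold = 215 J/K

The cold reservoir gains heat Q, so ΔS_cold = +Q/T_C = 74500/346 = 215 J/K.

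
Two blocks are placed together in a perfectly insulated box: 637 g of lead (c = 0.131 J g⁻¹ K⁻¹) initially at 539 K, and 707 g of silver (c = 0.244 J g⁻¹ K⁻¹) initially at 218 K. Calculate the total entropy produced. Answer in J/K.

Energy balance: T_f = (m₁c₁T₁ + m₂c₂T₂)/(m₁c₁ + m₂c₂) = 322.65 K.
ΔS₁ = m₁c₁ ln(T_f/T₁) = 83.447 × ln(322.65/539) = -42.82 J/K.
ΔS₂ = m₂c₂ ln(T_f/T₂) = 172.508 × ln(322.65/218) = 67.64 J/K.
ΔS_total = -42.82 + 67.64 = 24.8 J/K.

ΔS_total = 24.8 J/K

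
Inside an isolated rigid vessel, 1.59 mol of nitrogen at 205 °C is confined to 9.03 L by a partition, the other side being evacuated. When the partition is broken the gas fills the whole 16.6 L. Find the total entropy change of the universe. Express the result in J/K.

For an ideal gas in free expansion Q = 0 and W = 0, so T is unchanged.
Entropy is a state function; using a reversible isothermal path, ΔS_gas = nR ln(V₂/V₁) = 1.59 × 8.314 × ln(16.6/9.03) = 8.05 J/K.
The insulated surroundings exchange no heat, so ΔS_surr = 0 and ΔS_universe = ΔS_gas.

ΔS_universe = 8.05 J/K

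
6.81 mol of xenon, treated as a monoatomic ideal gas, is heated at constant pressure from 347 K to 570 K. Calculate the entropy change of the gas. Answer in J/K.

ΔS = 70.3 J/K

At constant pressure, ΔS = nC_p ln(T₂/T₁) with C_p = 5R/2 = 20.79 J mol⁻¹ K⁻¹.
ΔS = 6.81 × 20.79 × ln(570/347) = 70.3 J/K.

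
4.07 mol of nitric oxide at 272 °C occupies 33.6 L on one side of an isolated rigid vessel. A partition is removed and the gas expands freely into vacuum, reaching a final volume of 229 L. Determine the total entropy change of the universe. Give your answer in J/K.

ΔS_universe = 64.9 J/K

For an ideal gas in free expansion Q = 0 and W = 0, so T is unchanged.
Entropy is a state function; using a reversible isothermal path, ΔS_gas = nR ln(V₂/V₁) = 4.07 × 8.314 × ln(229/33.6) = 64.9 J/K.
The insulated surroundings exchange no heat, so ΔS_surr = 0 and ΔS_universe = ΔS_gas.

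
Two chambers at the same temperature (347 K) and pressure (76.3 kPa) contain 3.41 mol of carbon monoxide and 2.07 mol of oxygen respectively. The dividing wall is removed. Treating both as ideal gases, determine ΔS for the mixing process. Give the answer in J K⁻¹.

Mole fractions: x_A = 3.41/5.48 = 0.622, x_B = 0.378.
ΔS_mix = −R(n_A ln x_A + n_B ln x_B) = −8.314 × (3.41 ln 0.622 + 2.07 ln 0.378) = 30.2 J/K.

ΔS_mix = 30.2 J/K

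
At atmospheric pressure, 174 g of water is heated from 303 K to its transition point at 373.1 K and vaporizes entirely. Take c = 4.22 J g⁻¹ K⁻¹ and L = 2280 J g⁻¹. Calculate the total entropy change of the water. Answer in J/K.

Warming step: ΔS₁ = m c ln(T_tr/T_i) = 174 × 4.22 × ln(373.1/303) = 152.8 J/K.
Phase change: ΔS₂ = +mL/T_tr = 174 × 2280 / 373.1 = 1063 J/K.
ΔS_total = (152.8) + (1063) = 1220 J/K.

ΔS = 1220 J/K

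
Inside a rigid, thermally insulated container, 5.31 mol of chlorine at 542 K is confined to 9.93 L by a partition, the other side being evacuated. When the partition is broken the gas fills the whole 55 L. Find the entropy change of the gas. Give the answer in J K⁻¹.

ΔS_gas = 75.6 J/K

For an ideal gas in free expansion Q = 0 and W = 0, so T is unchanged.
Entropy is a state function; using a reversible isothermal path, ΔS_gas = nR ln(V₂/V₁) = 5.31 × 8.314 × ln(55/9.93) = 75.6 J/K.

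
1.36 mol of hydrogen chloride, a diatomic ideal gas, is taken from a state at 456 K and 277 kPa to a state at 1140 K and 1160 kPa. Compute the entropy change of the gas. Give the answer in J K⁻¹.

ΔS = 20.1 J/K

ΔS = nC_p ln(T₂/T₁) − nR ln(P₂/P₁), with C_p = 7R/2 = 29.1 J mol⁻¹ K⁻¹ for a diatomic ideal gas.
ΔS = 1.36 × [29.1 × ln(1140/456) − 8.314 × ln(1160/277)] = 20.1 J/K.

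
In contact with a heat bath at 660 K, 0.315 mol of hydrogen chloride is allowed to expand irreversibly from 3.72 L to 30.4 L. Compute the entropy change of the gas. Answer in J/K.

ΔS_gas = 5.5 J/K

Entropy is a state function, so ΔS_gas depends only on the end states.
For an isothermal ideal gas ΔS_gas = nR ln(V₂/V₁) = 0.315 × 8.314 × ln(30.4/3.72) = 5.5 J/K.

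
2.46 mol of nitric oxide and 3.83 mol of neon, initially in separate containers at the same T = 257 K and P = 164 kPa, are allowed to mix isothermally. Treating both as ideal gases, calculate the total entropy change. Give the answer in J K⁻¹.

Mole fractions: x_A = 2.46/6.29 = 0.391, x_B = 0.609.
ΔS_mix = −R(n_A ln x_A + n_B ln x_B) = −8.314 × (2.46 ln 0.391 + 3.83 ln 0.609) = 35 J/K.

ΔS_mix = 35 J/K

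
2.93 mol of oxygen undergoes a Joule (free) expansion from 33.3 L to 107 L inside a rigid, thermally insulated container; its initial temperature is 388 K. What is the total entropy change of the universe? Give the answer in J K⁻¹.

For an ideal gas in free expansion Q = 0 and W = 0, so T is unchanged.
Entropy is a state function; using a reversible isothermal path, ΔS_gas = nR ln(V₂/V₁) = 2.93 × 8.314 × ln(107/33.3) = 28.4 J/K.
The insulated surroundings exchange no heat, so ΔS_surr = 0 and ΔS_universe = ΔS_gas.

ΔS_universe = 28.4 J/K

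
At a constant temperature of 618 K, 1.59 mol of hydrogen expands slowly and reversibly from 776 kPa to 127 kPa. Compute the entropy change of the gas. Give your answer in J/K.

For an isothermal ideal gas ΔS_gas = nR ln(P₁/P₂) = 1.59 × 8.314 × ln(776/127) = 23.9 J/K.

ΔS_gas = 23.9 J/K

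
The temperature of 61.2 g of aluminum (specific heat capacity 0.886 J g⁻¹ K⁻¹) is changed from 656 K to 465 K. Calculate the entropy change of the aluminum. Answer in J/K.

ΔS = ∫dQ_rev/T = m c ln(T₂/T₁) = 61.2 × 0.886 × ln(465/656) = -18.7 J/K.

ΔS = -18.7 J/K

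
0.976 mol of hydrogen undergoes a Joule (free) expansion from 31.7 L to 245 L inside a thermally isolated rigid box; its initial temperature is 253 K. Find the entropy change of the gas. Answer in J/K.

No heat is exchanged and no work is done, so the ideal-gas temperature stays constant.
Entropy is a state function; using a reversible isothermal path, ΔS_gas = nR ln(V₂/V₁) = 0.976 × 8.314 × ln(245/31.7) = 16.6 J/K.

ΔS_gas = 16.6 J/K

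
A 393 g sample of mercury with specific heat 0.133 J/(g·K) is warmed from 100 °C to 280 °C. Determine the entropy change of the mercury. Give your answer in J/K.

In kelvin: T₁ = 373.15 K, T₂ = 553.15 K. ΔS = ∫dQ_rev/T = m c ln(T₂/T₁) = 393 × 0.133 × ln(553.15/373.15) = 20.6 J/K.

ΔS = 20.6 J/K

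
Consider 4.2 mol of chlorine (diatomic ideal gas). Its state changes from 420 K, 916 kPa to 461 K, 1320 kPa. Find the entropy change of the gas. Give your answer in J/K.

ΔS = -1.37 J/K

ΔS = nC_p ln(T₂/T₁) − nR ln(P₂/P₁), with C_p = 7R/2 = 29.1 J mol⁻¹ K⁻¹ for a diatomic ideal gas.
ΔS = 4.2 × [29.1 × ln(461/420) − 8.314 × ln(1320/916)] = -1.37 J/K.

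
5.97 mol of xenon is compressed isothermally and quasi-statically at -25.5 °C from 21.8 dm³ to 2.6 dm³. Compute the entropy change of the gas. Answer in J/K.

ΔS_gas = -106 J/K

For an isothermal ideal gas ΔS_gas = nR ln(V₂/V₁) = 5.97 × 8.314 × ln(2.6/21.8) = -106 J/K.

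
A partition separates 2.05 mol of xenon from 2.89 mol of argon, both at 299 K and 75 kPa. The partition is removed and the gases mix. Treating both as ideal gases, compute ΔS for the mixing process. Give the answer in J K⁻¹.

ΔS_mix = 27.9 J/K

Mole fractions: x_A = 2.05/4.94 = 0.415, x_B = 0.585.
ΔS_mix = −R(n_A ln x_A + n_B ln x_B) = −8.314 × (2.05 ln 0.415 + 2.89 ln 0.585) = 27.9 J/K.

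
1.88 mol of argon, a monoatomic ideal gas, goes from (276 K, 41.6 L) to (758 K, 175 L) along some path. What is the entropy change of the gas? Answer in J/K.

Entropy is a state function: ΔS = nC_V ln(T₂/T₁) + nR ln(V₂/V₁), with C_V = 3R/2 = 12.47 J mol⁻¹ K⁻¹ for a monoatomic ideal gas.
ΔS = 1.88 × [12.47 × ln(758/276) + 8.314 × ln(175/41.6)] = 46.1 J/K.

ΔS = 46.1 J/K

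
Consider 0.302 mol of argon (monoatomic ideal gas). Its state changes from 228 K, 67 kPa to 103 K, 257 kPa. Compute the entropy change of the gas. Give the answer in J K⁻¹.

ΔS = nC_p ln(T₂/T₁) − nR ln(P₂/P₁), with C_p = 5R/2 = 20.79 J mol⁻¹ K⁻¹ for a monoatomic ideal gas.
ΔS = 0.302 × [20.79 × ln(103/228) − 8.314 × ln(257/67)] = -8.36 J/K.

ΔS = -8.36 J/K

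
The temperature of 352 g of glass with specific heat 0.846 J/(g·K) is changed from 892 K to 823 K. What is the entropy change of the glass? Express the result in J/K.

ΔS = ∫dQ_rev/T = m c ln(T₂/T₁) = 352 × 0.846 × ln(823/892) = -24 J/K.

ΔS = -24 J/K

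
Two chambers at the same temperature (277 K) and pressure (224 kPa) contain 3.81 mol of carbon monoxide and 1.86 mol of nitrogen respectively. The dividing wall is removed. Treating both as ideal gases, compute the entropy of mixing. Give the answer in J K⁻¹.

Mole fractions: x_A = 3.81/5.67 = 0.672, x_B = 0.328.
ΔS_mix = −R(n_A ln x_A + n_B ln x_B) = −8.314 × (3.81 ln 0.672 + 1.86 ln 0.328) = 29.8 J/K.

ΔS_mix = 29.8 J/K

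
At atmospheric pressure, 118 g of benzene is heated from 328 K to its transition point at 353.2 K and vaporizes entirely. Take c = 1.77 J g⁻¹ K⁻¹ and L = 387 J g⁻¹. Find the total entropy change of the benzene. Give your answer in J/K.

ΔS = 145 J/K

Warming step: ΔS₁ = m c ln(T_tr/T_i) = 118 × 1.77 × ln(353.2/328) = 15.46 J/K.
Phase change: ΔS₂ = +mL/T_tr = 118 × 387 / 353.2 = 129.3 J/K.
ΔS_total = (15.46) + (129.3) = 145 J/K.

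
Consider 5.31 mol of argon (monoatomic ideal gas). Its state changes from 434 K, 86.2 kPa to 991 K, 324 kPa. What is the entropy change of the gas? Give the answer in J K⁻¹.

ΔS = 32.7 J/K

ΔS = nC_p ln(T₂/T₁) − nR ln(P₂/P₁), with C_p = 5R/2 = 20.79 J mol⁻¹ K⁻¹ for a monoatomic ideal gas.
ΔS = 5.31 × [20.79 × ln(991/434) − 8.314 × ln(324/86.2)] = 32.7 J/K.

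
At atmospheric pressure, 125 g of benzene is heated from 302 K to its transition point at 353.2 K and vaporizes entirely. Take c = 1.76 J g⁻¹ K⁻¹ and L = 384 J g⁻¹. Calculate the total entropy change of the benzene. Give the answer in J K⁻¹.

Warming step: ΔS₁ = m c ln(T_tr/T_i) = 125 × 1.76 × ln(353.2/302) = 34.45 J/K.
Phase change: ΔS₂ = +mL/T_tr = 125 × 384 / 353.2 = 135.9 J/K.
ΔS_total = (34.45) + (135.9) = 170 J/K.

ΔS = 170 J/K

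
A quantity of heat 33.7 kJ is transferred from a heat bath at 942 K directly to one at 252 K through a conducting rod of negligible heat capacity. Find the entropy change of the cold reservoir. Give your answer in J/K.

The cold reservoir gains heat Q, so ΔS_cold = +Q/T_C = 33700/252 = 134 J/K.

ΔS_cold = 134 J/K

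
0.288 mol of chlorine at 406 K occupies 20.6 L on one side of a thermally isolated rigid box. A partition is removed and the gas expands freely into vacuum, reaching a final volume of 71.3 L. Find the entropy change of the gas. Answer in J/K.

ΔS_gas = 2.97 J/K

For an ideal gas in free expansion Q = 0 and W = 0, so T is unchanged.
Entropy is a state function; using a reversible isothermal path, ΔS_gas = nR ln(V₂/V₁) = 0.288 × 8.314 × ln(71.3/20.6) = 2.97 J/K.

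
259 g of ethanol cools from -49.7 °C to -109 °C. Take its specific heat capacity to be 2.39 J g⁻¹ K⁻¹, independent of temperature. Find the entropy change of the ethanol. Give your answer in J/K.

In kelvin: T₁ = 223.45 K, T₂ = 164.15 K. ΔS = ∫dQ_rev/T = m c ln(T₂/T₁) = 259 × 2.39 × ln(164.15/223.45) = -191 J/K.

ΔS = -191 J/K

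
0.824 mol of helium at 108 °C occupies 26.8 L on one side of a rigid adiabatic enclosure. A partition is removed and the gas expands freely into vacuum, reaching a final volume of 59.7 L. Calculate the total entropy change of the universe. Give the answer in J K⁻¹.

For an ideal gas in free expansion Q = 0 and W = 0, so T is unchanged.
Entropy is a state function; using a reversible isothermal path, ΔS_gas = nR ln(V₂/V₁) = 0.824 × 8.314 × ln(59.7/26.8) = 5.49 J/K.
The insulated surroundings exchange no heat, so ΔS_surr = 0 and ΔS_universe = ΔS_gas.

ΔS_universe = 5.49 J/K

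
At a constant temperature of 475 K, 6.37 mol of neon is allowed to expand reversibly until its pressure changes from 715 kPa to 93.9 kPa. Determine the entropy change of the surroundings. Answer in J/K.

For an isothermal ideal gas ΔS_gas = nR ln(P₁/P₂) = 6.37 × 8.314 × ln(715/93.9) = 108 J/K.
The process is reversible, so ΔS_surr = −ΔS_gas = -108 J/K and ΔS_universe = 0.

ΔS_surr = -108 J/K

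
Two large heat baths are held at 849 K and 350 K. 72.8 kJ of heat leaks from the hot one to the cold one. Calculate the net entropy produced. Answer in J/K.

ΔS_total = 122 J/K

ΔS_hot = −Q/T_H = −72800/849 = -85.75 J/K and ΔS_cold = +Q/T_C = 72800/350 = 208 J/K.
ΔS_total = -85.75 + 208 = 122 J/K, positive as the second law requires.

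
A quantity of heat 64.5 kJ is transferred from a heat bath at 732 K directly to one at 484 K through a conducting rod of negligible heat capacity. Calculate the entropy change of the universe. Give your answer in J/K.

ΔS_total = 45.1 J/K

ΔS_hot = −Q/T_H = −64500/732 = -88.115 J/K and ΔS_cold = +Q/T_C = 64500/484 = 133.26 J/K.
ΔS_total = -88.115 + 133.26 = 45.1 J/K, positive as the second law requires.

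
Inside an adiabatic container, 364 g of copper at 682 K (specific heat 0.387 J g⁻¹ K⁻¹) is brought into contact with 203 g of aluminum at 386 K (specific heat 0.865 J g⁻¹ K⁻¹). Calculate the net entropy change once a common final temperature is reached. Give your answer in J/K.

Energy balance: T_f = (m₁c₁T₁ + m₂c₂T₂)/(m₁c₁ + m₂c₂) = 517.76 K.
ΔS₁ = m₁c₁ ln(T_f/T₁) = 140.868 × ln(517.76/682) = -38.81 J/K.
ΔS₂ = m₂c₂ ln(T_f/T₂) = 175.595 × ln(517.76/386) = 51.57 J/K.
ΔS_total = -38.81 + 51.57 = 12.8 J/K.

ΔS_total = 12.8 J/K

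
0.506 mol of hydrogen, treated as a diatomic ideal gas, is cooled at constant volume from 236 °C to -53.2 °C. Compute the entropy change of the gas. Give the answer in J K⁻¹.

ΔS = -8.83 J/K

In kelvin: T₁ = 509.15 K, T₂ = 219.95 K. At constant volume, ΔS = nC_V ln(T₂/T₁) with C_V = 5R/2 = 20.79 J mol⁻¹ K⁻¹.
ΔS = 0.506 × 20.79 × ln(219.95/509.15) = -8.83 J/K.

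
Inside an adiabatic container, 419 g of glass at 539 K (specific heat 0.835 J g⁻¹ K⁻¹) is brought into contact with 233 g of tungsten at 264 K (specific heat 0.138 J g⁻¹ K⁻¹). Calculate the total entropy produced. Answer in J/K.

ΔS_total = 6.18 J/K

Energy balance: T_f = (m₁c₁T₁ + m₂c₂T₂)/(m₁c₁ + m₂c₂) = 515.85 K.
ΔS₁ = m₁c₁ ln(T_f/T₁) = 349.865 × ln(515.85/539) = -15.36 J/K.
ΔS₂ = m₂c₂ ln(T_f/T₂) = 32.154 × ln(515.85/264) = 21.54 J/K.
ΔS_total = -15.36 + 21.54 = 6.18 J/K.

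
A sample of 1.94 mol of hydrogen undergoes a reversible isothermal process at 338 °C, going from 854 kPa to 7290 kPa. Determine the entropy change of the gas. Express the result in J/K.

For an isothermal ideal gas ΔS_gas = nR ln(P₁/P₂) = 1.94 × 8.314 × ln(854/7290) = -34.6 J/K.

ΔS_gas = -34.6 J/K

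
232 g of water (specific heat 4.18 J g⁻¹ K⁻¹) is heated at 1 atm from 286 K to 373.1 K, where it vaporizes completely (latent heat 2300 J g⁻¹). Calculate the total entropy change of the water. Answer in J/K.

Warming step: ΔS₁ = m c ln(T_tr/T_i) = 232 × 4.18 × ln(373.1/286) = 257.8 J/K.
Phase change: ΔS₂ = +mL/T_tr = 232 × 2300 / 373.1 = 1430 J/K.
ΔS_total = (257.8) + (1430) = 1690 J/K.

ΔS = 1690 J/K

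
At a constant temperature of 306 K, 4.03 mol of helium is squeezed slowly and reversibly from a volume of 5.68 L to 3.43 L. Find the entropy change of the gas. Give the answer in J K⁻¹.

For an isothermal ideal gas ΔS_gas = nR ln(V₂/V₁) = 4.03 × 8.314 × ln(3.43/5.68) = -16.9 J/K.

ΔS_gas = -16.9 J/K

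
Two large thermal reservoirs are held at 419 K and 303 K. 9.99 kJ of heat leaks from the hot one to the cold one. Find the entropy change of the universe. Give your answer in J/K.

ΔS_total = 9.13 J/K

ΔS_hot = −Q/T_H = −9990/419 = -23.84 J/K and ΔS_cold = +Q/T_C = 9990/303 = 32.97 J/K.
ΔS_total = -23.84 + 32.97 = 9.13 J/K, positive as the second law requires.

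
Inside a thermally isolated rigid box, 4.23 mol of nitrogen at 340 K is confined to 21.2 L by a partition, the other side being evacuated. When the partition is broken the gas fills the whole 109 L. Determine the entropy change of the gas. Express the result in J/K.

For an ideal gas in free expansion Q = 0 and W = 0, so T is unchanged.
Entropy is a state function; using a reversible isothermal path, ΔS_gas = nR ln(V₂/V₁) = 4.23 × 8.314 × ln(109/21.2) = 57.6 J/K.

ΔS_gas = 57.6 J/K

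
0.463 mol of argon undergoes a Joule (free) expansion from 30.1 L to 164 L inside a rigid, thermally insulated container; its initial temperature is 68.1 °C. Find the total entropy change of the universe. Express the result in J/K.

ΔS_universe = 6.53 J/K

No heat is exchanged and no work is done, so the ideal-gas temperature stays constant.
Entropy is a state function; using a reversible isothermal path, ΔS_gas = nR ln(V₂/V₁) = 0.463 × 8.314 × ln(164/30.1) = 6.53 J/K.
The insulated surroundings exchange no heat, so ΔS_surr = 0 and ΔS_universe = ΔS_gas.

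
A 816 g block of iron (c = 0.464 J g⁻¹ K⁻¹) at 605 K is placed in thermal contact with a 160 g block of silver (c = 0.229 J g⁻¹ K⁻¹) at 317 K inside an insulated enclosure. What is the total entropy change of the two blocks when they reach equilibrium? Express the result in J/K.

Energy balance: T_f = (m₁c₁T₁ + m₂c₂T₂)/(m₁c₁ + m₂c₂) = 579.59 K.
ΔS₁ = m₁c₁ ln(T_f/T₁) = 378.624 × ln(579.59/605) = -16.25 J/K.
ΔS₂ = m₂c₂ ln(T_f/T₂) = 36.64 × ln(579.59/317) = 22.11 J/K.
ΔS_total = -16.25 + 22.11 = 5.86 J/K.

ΔS_total = 5.86 J/K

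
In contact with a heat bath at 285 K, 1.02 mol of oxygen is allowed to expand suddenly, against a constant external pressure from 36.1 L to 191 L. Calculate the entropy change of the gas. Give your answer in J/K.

ΔS_gas = 14.1 J/K

Entropy is a state function, so ΔS_gas depends only on the end states.
For an isothermal ideal gas ΔS_gas = nR ln(V₂/V₁) = 1.02 × 8.314 × ln(191/36.1) = 14.1 J/K.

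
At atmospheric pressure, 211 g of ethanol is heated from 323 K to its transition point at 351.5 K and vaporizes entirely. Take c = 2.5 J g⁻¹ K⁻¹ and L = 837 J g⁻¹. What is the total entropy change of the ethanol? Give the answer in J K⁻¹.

Warming step: ΔS₁ = m c ln(T_tr/T_i) = 211 × 2.5 × ln(351.5/323) = 44.6 J/K.
Phase change: ΔS₂ = +mL/T_tr = 211 × 837 / 351.5 = 502.4 J/K.
ΔS_total = (44.6) + (502.4) = 547 J/K.

ΔS = 547 J/K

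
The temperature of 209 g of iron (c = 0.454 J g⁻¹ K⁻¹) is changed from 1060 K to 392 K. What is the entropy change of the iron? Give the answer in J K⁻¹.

ΔS = ∫dQ_rev/T = m c ln(T₂/T₁) = 209 × 0.454 × ln(392/1060) = -94.4 J/K.

ΔS = -94.4 J/K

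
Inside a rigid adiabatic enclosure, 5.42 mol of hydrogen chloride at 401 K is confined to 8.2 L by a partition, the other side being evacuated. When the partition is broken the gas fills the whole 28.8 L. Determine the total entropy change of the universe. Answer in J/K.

No heat is exchanged and no work is done, so the ideal-gas temperature stays constant.
Entropy is a state function; using a reversible isothermal path, ΔS_gas = nR ln(V₂/V₁) = 5.42 × 8.314 × ln(28.8/8.2) = 56.6 J/K.
The insulated surroundings exchange no heat, so ΔS_surr = 0 and ΔS_universe = ΔS_gas.

ΔS_universe = 56.6 J/K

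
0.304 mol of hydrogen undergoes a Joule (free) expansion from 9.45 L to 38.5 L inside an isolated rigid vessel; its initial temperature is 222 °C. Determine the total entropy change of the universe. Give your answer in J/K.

ΔS_universe = 3.55 J/K

No heat is exchanged and no work is done, so the ideal-gas temperature stays constant.
Entropy is a state function; using a reversible isothermal path, ΔS_gas = nR ln(V₂/V₁) = 0.304 × 8.314 × ln(38.5/9.45) = 3.55 J/K.
The insulated surroundings exchange no heat, so ΔS_surr = 0 and ΔS_universe = ΔS_gas.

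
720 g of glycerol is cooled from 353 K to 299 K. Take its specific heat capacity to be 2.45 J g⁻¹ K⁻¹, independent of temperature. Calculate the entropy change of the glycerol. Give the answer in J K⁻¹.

ΔS = -293 J/K

ΔS = ∫dQ_rev/T = m c ln(T₂/T₁) = 720 × 2.45 × ln(299/353) = -293 J/K.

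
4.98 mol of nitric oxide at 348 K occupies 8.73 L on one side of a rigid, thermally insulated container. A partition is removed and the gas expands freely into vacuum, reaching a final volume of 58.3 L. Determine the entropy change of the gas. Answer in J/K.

ΔS_gas = 78.6 J/K

No heat is exchanged and no work is done, so the ideal-gas temperature stays constant.
Entropy is a state function; using a reversible isothermal path, ΔS_gas = nR ln(V₂/V₁) = 4.98 × 8.314 × ln(58.3/8.73) = 78.6 J/K.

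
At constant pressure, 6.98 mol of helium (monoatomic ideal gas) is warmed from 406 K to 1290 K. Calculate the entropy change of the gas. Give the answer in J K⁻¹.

At constant pressure, ΔS = nC_p ln(T₂/T₁) with C_p = 5R/2 = 20.79 J mol⁻¹ K⁻¹.
ΔS = 6.98 × 20.79 × ln(1290/406) = 168 J/K.

ΔS = 168 J/K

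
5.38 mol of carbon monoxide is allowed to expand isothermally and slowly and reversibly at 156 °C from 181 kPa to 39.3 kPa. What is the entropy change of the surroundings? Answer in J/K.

For an isothermal ideal gas ΔS_gas = nR ln(P₁/P₂) = 5.38 × 8.314 × ln(181/39.3) = 68.3 J/K.
The process is reversible, so ΔS_surr = −ΔS_gas = -68.3 J/K and ΔS_universe = 0.

ΔS_surr = -68.3 J/K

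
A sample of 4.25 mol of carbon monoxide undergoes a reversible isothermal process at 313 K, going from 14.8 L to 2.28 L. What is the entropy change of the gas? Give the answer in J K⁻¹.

For an isothermal ideal gas ΔS_gas = nR ln(V₂/V₁) = 4.25 × 8.314 × ln(2.28/14.8) = -66.1 J/K.

ΔS_gas = -66.1 J/K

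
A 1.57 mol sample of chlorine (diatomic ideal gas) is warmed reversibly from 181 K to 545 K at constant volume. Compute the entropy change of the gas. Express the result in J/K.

At constant volume, ΔS = nC_V ln(T₂/T₁) with C_V = 5R/2 = 20.79 J mol⁻¹ K⁻¹.
ΔS = 1.57 × 20.79 × ln(545/181) = 36 J/K.

ΔS = 36 J/K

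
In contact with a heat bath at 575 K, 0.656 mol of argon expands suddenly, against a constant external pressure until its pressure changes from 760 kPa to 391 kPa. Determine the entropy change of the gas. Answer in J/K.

Entropy is a state function, so ΔS_gas depends only on the end states.
For an isothermal ideal gas ΔS_gas = nR ln(P₁/P₂) = 0.656 × 8.314 × ln(760/391) = 3.62 J/K.

ΔS_gas = 3.62 J/K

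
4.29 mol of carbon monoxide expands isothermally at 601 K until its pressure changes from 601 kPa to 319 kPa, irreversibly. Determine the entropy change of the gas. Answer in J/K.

Entropy is a state function, so ΔS_gas depends only on the end states.
For an isothermal ideal gas ΔS_gas = nR ln(P₁/P₂) = 4.29 × 8.314 × ln(601/319) = 22.6 J/K.

ΔS_gas = 22.6 J/K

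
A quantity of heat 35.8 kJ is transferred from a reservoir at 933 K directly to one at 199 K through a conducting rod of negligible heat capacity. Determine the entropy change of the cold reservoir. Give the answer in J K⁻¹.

The cold reservoir gains heat Q, so ΔS_cold = +Q/T_C = 35800/199 = 180 J/K.

ΔS_cold = 180 J/K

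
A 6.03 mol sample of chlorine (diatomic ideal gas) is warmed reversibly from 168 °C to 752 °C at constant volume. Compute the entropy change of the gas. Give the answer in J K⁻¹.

In kelvin: T₁ = 441.15 K, T₂ = 1025.15 K. At constant volume, ΔS = nC_V ln(T₂/T₁) with C_V = 5R/2 = 20.79 J mol⁻¹ K⁻¹.
ΔS = 6.03 × 20.79 × ln(1025.15/441.15) = 106 J/K.

ΔS = 106 J/K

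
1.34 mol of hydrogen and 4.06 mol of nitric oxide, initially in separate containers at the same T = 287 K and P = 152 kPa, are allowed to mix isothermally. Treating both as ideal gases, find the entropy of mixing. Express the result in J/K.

Mole fractions: x_A = 1.34/5.4 = 0.248, x_B = 0.752.
ΔS_mix = −R(n_A ln x_A + n_B ln x_B) = −8.314 × (1.34 ln 0.248 + 4.06 ln 0.752) = 25.2 J/K.

ΔS_mix = 25.2 J/K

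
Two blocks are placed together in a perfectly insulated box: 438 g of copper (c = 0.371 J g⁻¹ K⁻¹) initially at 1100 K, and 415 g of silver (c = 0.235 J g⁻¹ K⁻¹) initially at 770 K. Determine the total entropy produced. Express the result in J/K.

Energy balance: T_f = (m₁c₁T₁ + m₂c₂T₂)/(m₁c₁ + m₂c₂) = 976.23 K.
ΔS₁ = m₁c₁ ln(T_f/T₁) = 162.498 × ln(976.23/1100) = -19.397 J/K.
ΔS₂ = m₂c₂ ln(T_f/T₂) = 97.525 × ln(976.23/770) = 23.143 J/K.
ΔS_total = -19.397 + 23.143 = 3.75 J/K.

ΔS_total = 3.75 J/K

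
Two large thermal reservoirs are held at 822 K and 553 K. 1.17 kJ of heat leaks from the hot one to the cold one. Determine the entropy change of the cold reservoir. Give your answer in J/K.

The cold reservoir gains heat Q, so ΔS_cold = +Q/T_C = 1170/553 = 2.12 J/K.

ΔS_cold = 2.12 J/K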